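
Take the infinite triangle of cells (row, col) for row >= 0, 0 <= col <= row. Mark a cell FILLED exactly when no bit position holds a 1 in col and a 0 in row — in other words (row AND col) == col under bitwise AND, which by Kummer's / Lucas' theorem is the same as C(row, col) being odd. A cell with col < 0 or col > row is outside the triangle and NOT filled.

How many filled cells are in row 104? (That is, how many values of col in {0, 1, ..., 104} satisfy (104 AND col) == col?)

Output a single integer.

Answer: 8

Derivation:
104 in binary = 1101000
popcount(104) = number of 1-bits in 1101000 = 3
A col c satisfies (104 AND c) == c iff every set bit of c is also set in 104; each of the 3 set bits of 104 can independently be on or off in c.
count = 2^3 = 8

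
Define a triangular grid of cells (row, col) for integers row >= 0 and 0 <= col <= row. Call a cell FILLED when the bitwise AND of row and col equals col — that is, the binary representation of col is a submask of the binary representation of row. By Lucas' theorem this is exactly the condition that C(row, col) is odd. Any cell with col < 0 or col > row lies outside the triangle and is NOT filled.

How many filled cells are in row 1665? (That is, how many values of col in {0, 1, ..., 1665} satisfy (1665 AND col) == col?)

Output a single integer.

Answer: 16

Derivation:
1665 in binary = 11010000001
popcount(1665) = number of 1-bits in 11010000001 = 4
A col c satisfies (1665 AND c) == c iff every set bit of c is also set in 1665; each of the 4 set bits of 1665 can independently be on or off in c.
count = 2^4 = 16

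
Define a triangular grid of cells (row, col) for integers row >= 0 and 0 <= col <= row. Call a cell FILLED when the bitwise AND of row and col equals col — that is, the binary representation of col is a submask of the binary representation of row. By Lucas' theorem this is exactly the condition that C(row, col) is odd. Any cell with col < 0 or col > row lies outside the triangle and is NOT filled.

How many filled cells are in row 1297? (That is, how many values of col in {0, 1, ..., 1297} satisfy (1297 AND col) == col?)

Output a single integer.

Answer: 16

Derivation:
1297 in binary = 10100010001
popcount(1297) = number of 1-bits in 10100010001 = 4
A col c satisfies (1297 AND c) == c iff every set bit of c is also set in 1297; each of the 4 set bits of 1297 can independently be on or off in c.
count = 2^4 = 16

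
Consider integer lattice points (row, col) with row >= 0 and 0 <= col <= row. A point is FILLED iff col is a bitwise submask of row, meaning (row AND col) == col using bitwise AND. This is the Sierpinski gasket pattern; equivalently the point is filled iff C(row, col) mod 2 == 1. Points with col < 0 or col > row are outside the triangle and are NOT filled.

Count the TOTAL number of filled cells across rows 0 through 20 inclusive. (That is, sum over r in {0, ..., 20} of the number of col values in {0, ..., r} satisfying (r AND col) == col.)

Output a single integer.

Answer: 103

Derivation:
r0=0 pc0: +1 =1
r1=1 pc1: +2 =3
r2=10 pc1: +2 =5
r3=11 pc2: +4 =9
r4=100 pc1: +2 =11
r5=101 pc2: +4 =15
r6=110 pc2: +4 =19
r7=111 pc3: +8 =27
r8=1000 pc1: +2 =29
r9=1001 pc2: +4 =33
r10=1010 pc2: +4 =37
r11=1011 pc3: +8 =45
r12=1100 pc2: +4 =49
r13=1101 pc3: +8 =57
r14=1110 pc3: +8 =65
r15=1111 pc4: +16 =81
r16=10000 pc1: +2 =83
r17=10001 pc2: +4 =87
r18=10010 pc2: +4 =91
r19=10011 pc3: +8 =99
r20=10100 pc2: +4 =103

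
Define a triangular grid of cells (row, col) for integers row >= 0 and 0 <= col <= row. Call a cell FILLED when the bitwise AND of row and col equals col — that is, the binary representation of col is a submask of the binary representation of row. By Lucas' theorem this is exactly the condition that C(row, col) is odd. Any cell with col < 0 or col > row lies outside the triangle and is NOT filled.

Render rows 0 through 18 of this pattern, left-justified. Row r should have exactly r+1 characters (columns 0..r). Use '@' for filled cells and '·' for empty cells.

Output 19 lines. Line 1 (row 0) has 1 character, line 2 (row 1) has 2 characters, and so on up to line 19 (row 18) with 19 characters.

r0=0: @
r1=1: @@
r2=10: @·@
r3=11: @@@@
r4=100: @···@
r5=101: @@··@@
r6=110: @·@·@·@
r7=111: @@@@@@@@
r8=1000: @·······@
r9=1001: @@······@@
r10=1010: @·@·····@·@
r11=1011: @@@@····@@@@
r12=1100: @···@···@···@
r13=1101: @@··@@··@@··@@
r14=1110: @·@·@·@·@·@·@·@
r15=1111: @@@@@@@@@@@@@@@@
r16=10000: @···············@
r17=10001: @@··············@@
r18=10010: @·@·············@·@

Answer: @
@@
@·@
@@@@
@···@
@@··@@
@·@·@·@
@@@@@@@@
@·······@
@@······@@
@·@·····@·@
@@@@····@@@@
@···@···@···@
@@··@@··@@··@@
@·@·@·@·@·@·@·@
@@@@@@@@@@@@@@@@
@···············@
@@··············@@
@·@·············@·@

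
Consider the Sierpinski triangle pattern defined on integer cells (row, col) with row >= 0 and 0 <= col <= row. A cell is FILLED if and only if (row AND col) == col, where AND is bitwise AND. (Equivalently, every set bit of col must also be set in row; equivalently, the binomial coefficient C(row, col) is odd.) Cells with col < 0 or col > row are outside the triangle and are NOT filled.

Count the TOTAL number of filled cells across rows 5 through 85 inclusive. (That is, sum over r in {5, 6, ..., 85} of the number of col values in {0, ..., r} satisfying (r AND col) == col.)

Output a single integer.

r5=101 pc2: +4 =4
r6=110 pc2: +4 =8
r7=111 pc3: +8 =16
r8=1000 pc1: +2 =18
r9=1001 pc2: +4 =22
r10=1010 pc2: +4 =26
r11=1011 pc3: +8 =34
r12=1100 pc2: +4 =38
r13=1101 pc3: +8 =46
r14=1110 pc3: +8 =54
r15=1111 pc4: +16 =70
r16=10000 pc1: +2 =72
r17=10001 pc2: +4 =76
r18=10010 pc2: +4 =80
r19=10011 pc3: +8 =88
r20=10100 pc2: +4 =92
r21=10101 pc3: +8 =100
r22=10110 pc3: +8 =108
r23=10111 pc4: +16 =124
r24=11000 pc2: +4 =128
r25=11001 pc3: +8 =136
r26=11010 pc3: +8 =144
r27=11011 pc4: +16 =160
r28=11100 pc3: +8 =168
r29=11101 pc4: +16 =184
r30=11110 pc4: +16 =200
r31=11111 pc5: +32 =232
r32=100000 pc1: +2 =234
r33=100001 pc2: +4 =238
r34=100010 pc2: +4 =242
r35=100011 pc3: +8 =250
r36=100100 pc2: +4 =254
r37=100101 pc3: +8 =262
r38=100110 pc3: +8 =270
r39=100111 pc4: +16 =286
r40=101000 pc2: +4 =290
r41=101001 pc3: +8 =298
r42=101010 pc3: +8 =306
r43=101011 pc4: +16 =322
r44=101100 pc3: +8 =330
r45=101101 pc4: +16 =346
r46=101110 pc4: +16 =362
r47=101111 pc5: +32 =394
r48=110000 pc2: +4 =398
r49=110001 pc3: +8 =406
r50=110010 pc3: +8 =414
r51=110011 pc4: +16 =430
r52=110100 pc3: +8 =438
r53=110101 pc4: +16 =454
r54=110110 pc4: +16 =470
r55=110111 pc5: +32 =502
r56=111000 pc3: +8 =510
r57=111001 pc4: +16 =526
r58=111010 pc4: +16 =542
r59=111011 pc5: +32 =574
r60=111100 pc4: +16 =590
r61=111101 pc5: +32 =622
r62=111110 pc5: +32 =654
r63=111111 pc6: +64 =718
r64=1000000 pc1: +2 =720
r65=1000001 pc2: +4 =724
r66=1000010 pc2: +4 =728
r67=1000011 pc3: +8 =736
r68=1000100 pc2: +4 =740
r69=1000101 pc3: +8 =748
r70=1000110 pc3: +8 =756
r71=1000111 pc4: +16 =772
r72=1001000 pc2: +4 =776
r73=1001001 pc3: +8 =784
r74=1001010 pc3: +8 =792
r75=1001011 pc4: +16 =808
r76=1001100 pc3: +8 =816
r77=1001101 pc4: +16 =832
r78=1001110 pc4: +16 =848
r79=1001111 pc5: +32 =880
r80=1010000 pc2: +4 =884
r81=1010001 pc3: +8 =892
r82=1010010 pc3: +8 =900
r83=1010011 pc4: +16 =916
r84=1010100 pc3: +8 =924
r85=1010101 pc4: +16 =940

Answer: 940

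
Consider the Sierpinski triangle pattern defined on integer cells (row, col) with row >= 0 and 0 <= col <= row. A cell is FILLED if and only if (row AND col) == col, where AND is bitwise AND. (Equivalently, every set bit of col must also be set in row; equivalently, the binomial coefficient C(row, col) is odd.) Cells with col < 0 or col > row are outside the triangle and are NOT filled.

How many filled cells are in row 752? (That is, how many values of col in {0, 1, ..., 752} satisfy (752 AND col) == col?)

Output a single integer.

752 in binary = 1011110000
popcount(752) = number of 1-bits in 1011110000 = 5
A col c satisfies (752 AND c) == c iff every set bit of c is also set in 752; each of the 5 set bits of 752 can independently be on or off in c.
count = 2^5 = 32

Answer: 32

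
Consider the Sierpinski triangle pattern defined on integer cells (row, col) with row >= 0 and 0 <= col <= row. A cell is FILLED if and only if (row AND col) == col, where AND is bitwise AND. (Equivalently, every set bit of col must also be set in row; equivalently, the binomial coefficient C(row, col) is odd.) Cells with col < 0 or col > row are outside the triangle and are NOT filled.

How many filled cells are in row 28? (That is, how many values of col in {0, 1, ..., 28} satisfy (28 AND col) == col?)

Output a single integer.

Answer: 8

Derivation:
28 in binary = 11100
popcount(28) = number of 1-bits in 11100 = 3
A col c satisfies (28 AND c) == c iff every set bit of c is also set in 28; each of the 3 set bits of 28 can independently be on or off in c.
count = 2^3 = 8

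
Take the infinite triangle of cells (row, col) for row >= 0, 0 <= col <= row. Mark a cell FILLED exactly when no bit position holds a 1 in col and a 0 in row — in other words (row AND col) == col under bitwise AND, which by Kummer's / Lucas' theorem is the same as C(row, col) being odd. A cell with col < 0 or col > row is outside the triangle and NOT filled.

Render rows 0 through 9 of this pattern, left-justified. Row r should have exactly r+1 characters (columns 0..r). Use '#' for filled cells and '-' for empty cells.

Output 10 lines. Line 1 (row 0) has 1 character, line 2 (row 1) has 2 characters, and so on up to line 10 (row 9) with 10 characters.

Answer: #
##
#-#
####
#---#
##--##
#-#-#-#
########
#-------#
##------##

Derivation:
r0=0: #
r1=1: ##
r2=10: #-#
r3=11: ####
r4=100: #---#
r5=101: ##--##
r6=110: #-#-#-#
r7=111: ########
r8=1000: #-------#
r9=1001: ##------##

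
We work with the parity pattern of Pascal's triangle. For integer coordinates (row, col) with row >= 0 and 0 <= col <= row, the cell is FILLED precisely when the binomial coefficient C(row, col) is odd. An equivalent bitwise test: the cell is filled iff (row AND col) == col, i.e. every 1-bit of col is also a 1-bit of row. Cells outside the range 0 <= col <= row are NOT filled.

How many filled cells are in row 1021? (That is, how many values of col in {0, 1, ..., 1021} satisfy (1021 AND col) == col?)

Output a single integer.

Answer: 512

Derivation:
1021 in binary = 1111111101
popcount(1021) = number of 1-bits in 1111111101 = 9
A col c satisfies (1021 AND c) == c iff every set bit of c is also set in 1021; each of the 9 set bits of 1021 can independently be on or off in c.
count = 2^9 = 512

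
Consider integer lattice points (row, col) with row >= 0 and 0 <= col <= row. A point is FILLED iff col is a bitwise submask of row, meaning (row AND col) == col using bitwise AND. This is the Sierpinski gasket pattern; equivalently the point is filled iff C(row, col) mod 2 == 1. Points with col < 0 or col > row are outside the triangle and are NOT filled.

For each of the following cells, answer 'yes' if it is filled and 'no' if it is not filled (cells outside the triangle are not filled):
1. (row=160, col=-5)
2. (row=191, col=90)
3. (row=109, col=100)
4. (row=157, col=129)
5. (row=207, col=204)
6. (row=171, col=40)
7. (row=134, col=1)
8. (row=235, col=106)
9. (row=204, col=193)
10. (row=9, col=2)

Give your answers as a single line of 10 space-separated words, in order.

Answer: no no yes yes yes yes no yes no no

Derivation:
(160,-5): col outside [0, 160] -> not filled
(191,90): row=0b10111111, col=0b1011010, row AND col = 0b11010 = 26; 26 != 90 -> empty
(109,100): row=0b1101101, col=0b1100100, row AND col = 0b1100100 = 100; 100 == 100 -> filled
(157,129): row=0b10011101, col=0b10000001, row AND col = 0b10000001 = 129; 129 == 129 -> filled
(207,204): row=0b11001111, col=0b11001100, row AND col = 0b11001100 = 204; 204 == 204 -> filled
(171,40): row=0b10101011, col=0b101000, row AND col = 0b101000 = 40; 40 == 40 -> filled
(134,1): row=0b10000110, col=0b1, row AND col = 0b0 = 0; 0 != 1 -> empty
(235,106): row=0b11101011, col=0b1101010, row AND col = 0b1101010 = 106; 106 == 106 -> filled
(204,193): row=0b11001100, col=0b11000001, row AND col = 0b11000000 = 192; 192 != 193 -> empty
(9,2): row=0b1001, col=0b10, row AND col = 0b0 = 0; 0 != 2 -> empty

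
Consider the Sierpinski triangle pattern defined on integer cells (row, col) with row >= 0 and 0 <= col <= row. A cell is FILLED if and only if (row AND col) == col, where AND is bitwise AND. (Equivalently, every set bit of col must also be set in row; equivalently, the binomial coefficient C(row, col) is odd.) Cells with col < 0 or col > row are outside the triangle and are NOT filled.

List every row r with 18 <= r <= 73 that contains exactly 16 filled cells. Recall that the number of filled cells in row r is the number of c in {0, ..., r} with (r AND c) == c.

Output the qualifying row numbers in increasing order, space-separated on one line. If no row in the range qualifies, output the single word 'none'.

Row r has 2^popcount(r) filled cells, so we need popcount(r) = log2(16) = 4.
Scan r = 18..73 and keep those with exactly 4 one-bits:
r=18=10010 popcount=2 -> skip
r=19=10011 popcount=3 -> skip
r=20=10100 popcount=2 -> skip
r=21=10101 popcount=3 -> skip
r=22=10110 popcount=3 -> skip
r=23=10111 popcount=4 -> KEEP
r=24=11000 popcount=2 -> skip
r=25=11001 popcount=3 -> skip
r=26=11010 popcount=3 -> skip
r=27=11011 popcount=4 -> KEEP
r=28=11100 popcount=3 -> skip
r=29=11101 popcount=4 -> KEEP
r=30=11110 popcount=4 -> KEEP
r=31=11111 popcount=5 -> skip
r=32=100000 popcount=1 -> skip
r=33=100001 popcount=2 -> skip
r=34=100010 popcount=2 -> skip
r=35=100011 popcount=3 -> skip
r=36=100100 popcount=2 -> skip
r=37=100101 popcount=3 -> skip
r=38=100110 popcount=3 -> skip
r=39=100111 popcount=4 -> KEEP
r=40=101000 popcount=2 -> skip
r=41=101001 popcount=3 -> skip
r=42=101010 popcount=3 -> skip
r=43=101011 popcount=4 -> KEEP
r=44=101100 popcount=3 -> skip
r=45=101101 popcount=4 -> KEEP
r=46=101110 popcount=4 -> KEEP
r=47=101111 popcount=5 -> skip
r=48=110000 popcount=2 -> skip
r=49=110001 popcount=3 -> skip
r=50=110010 popcount=3 -> skip
r=51=110011 popcount=4 -> KEEP
r=52=110100 popcount=3 -> skip
r=53=110101 popcount=4 -> KEEP
r=54=110110 popcount=4 -> KEEP
r=55=110111 popcount=5 -> skip
r=56=111000 popcount=3 -> skip
r=57=111001 popcount=4 -> KEEP
r=58=111010 popcount=4 -> KEEP
r=59=111011 popcount=5 -> skip
r=60=111100 popcount=4 -> KEEP
r=61=111101 popcount=5 -> skip
r=62=111110 popcount=5 -> skip
r=63=111111 popcount=6 -> skip
r=64=1000000 popcount=1 -> skip
r=65=1000001 popcount=2 -> skip
r=66=1000010 popcount=2 -> skip
r=67=1000011 popcount=3 -> skip
r=68=1000100 popcount=2 -> skip
r=69=1000101 popcount=3 -> skip
r=70=1000110 popcount=3 -> skip
r=71=1000111 popcount=4 -> KEEP
r=72=1001000 popcount=2 -> skip
r=73=1001001 popcount=3 -> skip
Kept rows: 23 27 29 30 39 43 45 46 51 53 54 57 58 60 71

Answer: 23 27 29 30 39 43 45 46 51 53 54 57 58 60 71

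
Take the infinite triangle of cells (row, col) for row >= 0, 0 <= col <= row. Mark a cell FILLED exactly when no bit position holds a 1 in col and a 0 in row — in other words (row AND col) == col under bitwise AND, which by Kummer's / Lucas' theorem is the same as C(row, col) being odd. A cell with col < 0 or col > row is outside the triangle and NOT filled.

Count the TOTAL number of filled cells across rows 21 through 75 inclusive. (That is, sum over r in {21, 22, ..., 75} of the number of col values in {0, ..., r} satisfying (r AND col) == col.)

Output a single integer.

r21=10101 pc3: +8 =8
r22=10110 pc3: +8 =16
r23=10111 pc4: +16 =32
r24=11000 pc2: +4 =36
r25=11001 pc3: +8 =44
r26=11010 pc3: +8 =52
r27=11011 pc4: +16 =68
r28=11100 pc3: +8 =76
r29=11101 pc4: +16 =92
r30=11110 pc4: +16 =108
r31=11111 pc5: +32 =140
r32=100000 pc1: +2 =142
r33=100001 pc2: +4 =146
r34=100010 pc2: +4 =150
r35=100011 pc3: +8 =158
r36=100100 pc2: +4 =162
r37=100101 pc3: +8 =170
r38=100110 pc3: +8 =178
r39=100111 pc4: +16 =194
r40=101000 pc2: +4 =198
r41=101001 pc3: +8 =206
r42=101010 pc3: +8 =214
r43=101011 pc4: +16 =230
r44=101100 pc3: +8 =238
r45=101101 pc4: +16 =254
r46=101110 pc4: +16 =270
r47=101111 pc5: +32 =302
r48=110000 pc2: +4 =306
r49=110001 pc3: +8 =314
r50=110010 pc3: +8 =322
r51=110011 pc4: +16 =338
r52=110100 pc3: +8 =346
r53=110101 pc4: +16 =362
r54=110110 pc4: +16 =378
r55=110111 pc5: +32 =410
r56=111000 pc3: +8 =418
r57=111001 pc4: +16 =434
r58=111010 pc4: +16 =450
r59=111011 pc5: +32 =482
r60=111100 pc4: +16 =498
r61=111101 pc5: +32 =530
r62=111110 pc5: +32 =562
r63=111111 pc6: +64 =626
r64=1000000 pc1: +2 =628
r65=1000001 pc2: +4 =632
r66=1000010 pc2: +4 =636
r67=1000011 pc3: +8 =644
r68=1000100 pc2: +4 =648
r69=1000101 pc3: +8 =656
r70=1000110 pc3: +8 =664
r71=1000111 pc4: +16 =680
r72=1001000 pc2: +4 =684
r73=1001001 pc3: +8 =692
r74=1001010 pc3: +8 =700
r75=1001011 pc4: +16 =716

Answer: 716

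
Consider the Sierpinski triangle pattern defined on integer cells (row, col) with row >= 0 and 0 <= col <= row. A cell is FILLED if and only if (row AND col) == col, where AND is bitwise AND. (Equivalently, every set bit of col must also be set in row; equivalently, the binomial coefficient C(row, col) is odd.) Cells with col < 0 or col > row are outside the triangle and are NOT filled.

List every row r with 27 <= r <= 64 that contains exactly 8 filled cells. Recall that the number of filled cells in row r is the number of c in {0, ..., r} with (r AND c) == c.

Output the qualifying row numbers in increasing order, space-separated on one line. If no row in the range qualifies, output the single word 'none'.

Row r has 2^popcount(r) filled cells, so we need popcount(r) = log2(8) = 3.
Scan r = 27..64 and keep those with exactly 3 one-bits:
r=27=11011 popcount=4 -> skip
r=28=11100 popcount=3 -> KEEP
r=29=11101 popcount=4 -> skip
r=30=11110 popcount=4 -> skip
r=31=11111 popcount=5 -> skip
r=32=100000 popcount=1 -> skip
r=33=100001 popcount=2 -> skip
r=34=100010 popcount=2 -> skip
r=35=100011 popcount=3 -> KEEP
r=36=100100 popcount=2 -> skip
r=37=100101 popcount=3 -> KEEP
r=38=100110 popcount=3 -> KEEP
r=39=100111 popcount=4 -> skip
r=40=101000 popcount=2 -> skip
r=41=101001 popcount=3 -> KEEP
r=42=101010 popcount=3 -> KEEP
r=43=101011 popcount=4 -> skip
r=44=101100 popcount=3 -> KEEP
r=45=101101 popcount=4 -> skip
r=46=101110 popcount=4 -> skip
r=47=101111 popcount=5 -> skip
r=48=110000 popcount=2 -> skip
r=49=110001 popcount=3 -> KEEP
r=50=110010 popcount=3 -> KEEP
r=51=110011 popcount=4 -> skip
r=52=110100 popcount=3 -> KEEP
r=53=110101 popcount=4 -> skip
r=54=110110 popcount=4 -> skip
r=55=110111 popcount=5 -> skip
r=56=111000 popcount=3 -> KEEP
r=57=111001 popcount=4 -> skip
r=58=111010 popcount=4 -> skip
r=59=111011 popcount=5 -> skip
r=60=111100 popcount=4 -> skip
r=61=111101 popcount=5 -> skip
r=62=111110 popcount=5 -> skip
r=63=111111 popcount=6 -> skip
r=64=1000000 popcount=1 -> skip
Kept rows: 28 35 37 38 41 42 44 49 50 52 56

Answer: 28 35 37 38 41 42 44 49 50 52 56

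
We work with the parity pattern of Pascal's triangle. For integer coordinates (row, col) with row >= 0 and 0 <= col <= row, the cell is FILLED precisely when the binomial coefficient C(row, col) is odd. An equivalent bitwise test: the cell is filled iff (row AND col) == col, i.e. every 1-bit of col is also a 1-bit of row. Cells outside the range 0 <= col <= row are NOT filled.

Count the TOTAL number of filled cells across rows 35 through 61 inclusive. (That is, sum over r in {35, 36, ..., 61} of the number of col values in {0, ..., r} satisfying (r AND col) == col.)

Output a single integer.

Answer: 380

Derivation:
r35=100011 pc3: +8 =8
r36=100100 pc2: +4 =12
r37=100101 pc3: +8 =20
r38=100110 pc3: +8 =28
r39=100111 pc4: +16 =44
r40=101000 pc2: +4 =48
r41=101001 pc3: +8 =56
r42=101010 pc3: +8 =64
r43=101011 pc4: +16 =80
r44=101100 pc3: +8 =88
r45=101101 pc4: +16 =104
r46=101110 pc4: +16 =120
r47=101111 pc5: +32 =152
r48=110000 pc2: +4 =156
r49=110001 pc3: +8 =164
r50=110010 pc3: +8 =172
r51=110011 pc4: +16 =188
r52=110100 pc3: +8 =196
r53=110101 pc4: +16 =212
r54=110110 pc4: +16 =228
r55=110111 pc5: +32 =260
r56=111000 pc3: +8 =268
r57=111001 pc4: +16 =284
r58=111010 pc4: +16 =300
r59=111011 pc5: +32 =332
r60=111100 pc4: +16 =348
r61=111101 pc5: +32 =380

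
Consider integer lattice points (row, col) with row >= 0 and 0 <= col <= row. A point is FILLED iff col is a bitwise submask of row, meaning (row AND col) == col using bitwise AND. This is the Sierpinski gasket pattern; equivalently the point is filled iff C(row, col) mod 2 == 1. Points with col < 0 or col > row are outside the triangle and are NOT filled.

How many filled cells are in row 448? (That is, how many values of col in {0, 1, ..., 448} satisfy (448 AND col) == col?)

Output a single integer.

448 in binary = 111000000
popcount(448) = number of 1-bits in 111000000 = 3
A col c satisfies (448 AND c) == c iff every set bit of c is also set in 448; each of the 3 set bits of 448 can independently be on or off in c.
count = 2^3 = 8

Answer: 8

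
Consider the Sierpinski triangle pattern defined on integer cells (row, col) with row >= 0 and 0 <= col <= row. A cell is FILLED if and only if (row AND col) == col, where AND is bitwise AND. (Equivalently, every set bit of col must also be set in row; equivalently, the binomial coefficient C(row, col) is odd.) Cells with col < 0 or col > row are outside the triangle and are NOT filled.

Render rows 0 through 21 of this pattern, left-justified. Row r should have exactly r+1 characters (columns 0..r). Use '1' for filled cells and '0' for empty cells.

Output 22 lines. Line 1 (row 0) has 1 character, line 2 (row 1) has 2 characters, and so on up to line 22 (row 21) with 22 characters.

Answer: 1
11
101
1111
10001
110011
1010101
11111111
100000001
1100000011
10100000101
111100001111
1000100010001
11001100110011
101010101010101
1111111111111111
10000000000000001
110000000000000011
1010000000000000101
11110000000000001111
100010000000000010001
1100110000000000110011

Derivation:
r0=0: 1
r1=1: 11
r2=10: 101
r3=11: 1111
r4=100: 10001
r5=101: 110011
r6=110: 1010101
r7=111: 11111111
r8=1000: 100000001
r9=1001: 1100000011
r10=1010: 10100000101
r11=1011: 111100001111
r12=1100: 1000100010001
r13=1101: 11001100110011
r14=1110: 101010101010101
r15=1111: 1111111111111111
r16=10000: 10000000000000001
r17=10001: 110000000000000011
r18=10010: 1010000000000000101
r19=10011: 11110000000000001111
r20=10100: 100010000000000010001
r21=10101: 1100110000000000110011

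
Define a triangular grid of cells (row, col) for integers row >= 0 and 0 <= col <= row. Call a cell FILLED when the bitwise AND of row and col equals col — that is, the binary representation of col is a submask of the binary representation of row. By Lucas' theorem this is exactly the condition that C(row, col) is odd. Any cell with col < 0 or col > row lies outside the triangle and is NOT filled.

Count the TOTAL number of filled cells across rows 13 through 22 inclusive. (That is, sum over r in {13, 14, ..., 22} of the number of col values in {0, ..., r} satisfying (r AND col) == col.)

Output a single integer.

Answer: 70

Derivation:
r13=1101 pc3: +8 =8
r14=1110 pc3: +8 =16
r15=1111 pc4: +16 =32
r16=10000 pc1: +2 =34
r17=10001 pc2: +4 =38
r18=10010 pc2: +4 =42
r19=10011 pc3: +8 =50
r20=10100 pc2: +4 =54
r21=10101 pc3: +8 =62
r22=10110 pc3: +8 =70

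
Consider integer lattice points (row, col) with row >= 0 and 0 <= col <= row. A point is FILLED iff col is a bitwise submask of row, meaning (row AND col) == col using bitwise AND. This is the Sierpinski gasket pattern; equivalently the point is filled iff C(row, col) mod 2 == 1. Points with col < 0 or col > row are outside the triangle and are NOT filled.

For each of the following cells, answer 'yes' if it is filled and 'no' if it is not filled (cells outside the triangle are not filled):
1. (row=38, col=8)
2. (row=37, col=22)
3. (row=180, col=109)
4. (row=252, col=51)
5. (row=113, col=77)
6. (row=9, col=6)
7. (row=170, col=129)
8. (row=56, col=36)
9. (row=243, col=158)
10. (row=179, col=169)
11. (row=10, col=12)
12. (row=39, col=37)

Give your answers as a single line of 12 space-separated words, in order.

Answer: no no no no no no no no no no no yes

Derivation:
(38,8): row=0b100110, col=0b1000, row AND col = 0b0 = 0; 0 != 8 -> empty
(37,22): row=0b100101, col=0b10110, row AND col = 0b100 = 4; 4 != 22 -> empty
(180,109): row=0b10110100, col=0b1101101, row AND col = 0b100100 = 36; 36 != 109 -> empty
(252,51): row=0b11111100, col=0b110011, row AND col = 0b110000 = 48; 48 != 51 -> empty
(113,77): row=0b1110001, col=0b1001101, row AND col = 0b1000001 = 65; 65 != 77 -> empty
(9,6): row=0b1001, col=0b110, row AND col = 0b0 = 0; 0 != 6 -> empty
(170,129): row=0b10101010, col=0b10000001, row AND col = 0b10000000 = 128; 128 != 129 -> empty
(56,36): row=0b111000, col=0b100100, row AND col = 0b100000 = 32; 32 != 36 -> empty
(243,158): row=0b11110011, col=0b10011110, row AND col = 0b10010010 = 146; 146 != 158 -> empty
(179,169): row=0b10110011, col=0b10101001, row AND col = 0b10100001 = 161; 161 != 169 -> empty
(10,12): col outside [0, 10] -> not filled
(39,37): row=0b100111, col=0b100101, row AND col = 0b100101 = 37; 37 == 37 -> filled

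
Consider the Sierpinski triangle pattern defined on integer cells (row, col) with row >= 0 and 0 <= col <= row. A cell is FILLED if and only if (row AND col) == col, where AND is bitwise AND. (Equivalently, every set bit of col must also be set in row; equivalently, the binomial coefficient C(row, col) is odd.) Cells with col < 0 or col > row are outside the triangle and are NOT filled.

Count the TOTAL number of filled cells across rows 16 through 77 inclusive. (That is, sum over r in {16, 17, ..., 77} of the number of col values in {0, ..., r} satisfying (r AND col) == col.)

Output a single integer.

r16=10000 pc1: +2 =2
r17=10001 pc2: +4 =6
r18=10010 pc2: +4 =10
r19=10011 pc3: +8 =18
r20=10100 pc2: +4 =22
r21=10101 pc3: +8 =30
r22=10110 pc3: +8 =38
r23=10111 pc4: +16 =54
r24=11000 pc2: +4 =58
r25=11001 pc3: +8 =66
r26=11010 pc3: +8 =74
r27=11011 pc4: +16 =90
r28=11100 pc3: +8 =98
r29=11101 pc4: +16 =114
r30=11110 pc4: +16 =130
r31=11111 pc5: +32 =162
r32=100000 pc1: +2 =164
r33=100001 pc2: +4 =168
r34=100010 pc2: +4 =172
r35=100011 pc3: +8 =180
r36=100100 pc2: +4 =184
r37=100101 pc3: +8 =192
r38=100110 pc3: +8 =200
r39=100111 pc4: +16 =216
r40=101000 pc2: +4 =220
r41=101001 pc3: +8 =228
r42=101010 pc3: +8 =236
r43=101011 pc4: +16 =252
r44=101100 pc3: +8 =260
r45=101101 pc4: +16 =276
r46=101110 pc4: +16 =292
r47=101111 pc5: +32 =324
r48=110000 pc2: +4 =328
r49=110001 pc3: +8 =336
r50=110010 pc3: +8 =344
r51=110011 pc4: +16 =360
r52=110100 pc3: +8 =368
r53=110101 pc4: +16 =384
r54=110110 pc4: +16 =400
r55=110111 pc5: +32 =432
r56=111000 pc3: +8 =440
r57=111001 pc4: +16 =456
r58=111010 pc4: +16 =472
r59=111011 pc5: +32 =504
r60=111100 pc4: +16 =520
r61=111101 pc5: +32 =552
r62=111110 pc5: +32 =584
r63=111111 pc6: +64 =648
r64=1000000 pc1: +2 =650
r65=1000001 pc2: +4 =654
r66=1000010 pc2: +4 =658
r67=1000011 pc3: +8 =666
r68=1000100 pc2: +4 =670
r69=1000101 pc3: +8 =678
r70=1000110 pc3: +8 =686
r71=1000111 pc4: +16 =702
r72=1001000 pc2: +4 =706
r73=1001001 pc3: +8 =714
r74=1001010 pc3: +8 =722
r75=1001011 pc4: +16 =738
r76=1001100 pc3: +8 =746
r77=1001101 pc4: +16 =762

Answer: 762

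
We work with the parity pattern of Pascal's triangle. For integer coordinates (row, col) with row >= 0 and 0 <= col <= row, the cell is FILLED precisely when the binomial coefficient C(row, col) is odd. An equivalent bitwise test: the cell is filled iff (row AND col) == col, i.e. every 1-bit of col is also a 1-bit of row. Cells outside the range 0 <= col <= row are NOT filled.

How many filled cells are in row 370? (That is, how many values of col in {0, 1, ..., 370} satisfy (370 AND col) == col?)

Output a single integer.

Answer: 32

Derivation:
370 in binary = 101110010
popcount(370) = number of 1-bits in 101110010 = 5
A col c satisfies (370 AND c) == c iff every set bit of c is also set in 370; each of the 5 set bits of 370 can independently be on or off in c.
count = 2^5 = 32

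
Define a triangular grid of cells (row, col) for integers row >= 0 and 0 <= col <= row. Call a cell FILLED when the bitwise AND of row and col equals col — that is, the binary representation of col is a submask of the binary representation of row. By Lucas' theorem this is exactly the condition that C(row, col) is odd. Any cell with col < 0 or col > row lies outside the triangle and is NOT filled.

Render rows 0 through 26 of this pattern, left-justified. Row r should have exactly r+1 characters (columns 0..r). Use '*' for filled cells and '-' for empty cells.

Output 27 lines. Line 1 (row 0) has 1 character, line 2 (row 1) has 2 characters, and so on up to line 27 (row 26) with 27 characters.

r0=0: *
r1=1: **
r2=10: *-*
r3=11: ****
r4=100: *---*
r5=101: **--**
r6=110: *-*-*-*
r7=111: ********
r8=1000: *-------*
r9=1001: **------**
r10=1010: *-*-----*-*
r11=1011: ****----****
r12=1100: *---*---*---*
r13=1101: **--**--**--**
r14=1110: *-*-*-*-*-*-*-*
r15=1111: ****************
r16=10000: *---------------*
r17=10001: **--------------**
r18=10010: *-*-------------*-*
r19=10011: ****------------****
r20=10100: *---*-----------*---*
r21=10101: **--**----------**--**
r22=10110: *-*-*-*---------*-*-*-*
r23=10111: ********--------********
r24=11000: *-------*-------*-------*
r25=11001: **------**------**------**
r26=11010: *-*-----*-*-----*-*-----*-*

Answer: *
**
*-*
****
*---*
**--**
*-*-*-*
********
*-------*
**------**
*-*-----*-*
****----****
*---*---*---*
**--**--**--**
*-*-*-*-*-*-*-*
****************
*---------------*
**--------------**
*-*-------------*-*
****------------****
*---*-----------*---*
**--**----------**--**
*-*-*-*---------*-*-*-*
********--------********
*-------*-------*-------*
**------**------**------**
*-*-----*-*-----*-*-----*-*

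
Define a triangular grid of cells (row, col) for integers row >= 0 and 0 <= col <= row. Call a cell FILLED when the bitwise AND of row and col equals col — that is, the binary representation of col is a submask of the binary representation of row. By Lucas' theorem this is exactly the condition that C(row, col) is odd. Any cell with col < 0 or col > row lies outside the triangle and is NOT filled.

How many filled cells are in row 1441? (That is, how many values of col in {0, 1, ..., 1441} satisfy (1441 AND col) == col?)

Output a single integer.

Answer: 32

Derivation:
1441 in binary = 10110100001
popcount(1441) = number of 1-bits in 10110100001 = 5
A col c satisfies (1441 AND c) == c iff every set bit of c is also set in 1441; each of the 5 set bits of 1441 can independently be on or off in c.
count = 2^5 = 32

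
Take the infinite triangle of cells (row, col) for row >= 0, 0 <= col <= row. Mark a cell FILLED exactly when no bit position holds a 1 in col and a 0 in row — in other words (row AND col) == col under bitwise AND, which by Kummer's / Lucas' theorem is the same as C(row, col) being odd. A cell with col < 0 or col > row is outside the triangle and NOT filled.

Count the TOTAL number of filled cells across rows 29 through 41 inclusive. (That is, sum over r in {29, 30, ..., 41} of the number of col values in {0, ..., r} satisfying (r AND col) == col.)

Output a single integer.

r29=11101 pc4: +16 =16
r30=11110 pc4: +16 =32
r31=11111 pc5: +32 =64
r32=100000 pc1: +2 =66
r33=100001 pc2: +4 =70
r34=100010 pc2: +4 =74
r35=100011 pc3: +8 =82
r36=100100 pc2: +4 =86
r37=100101 pc3: +8 =94
r38=100110 pc3: +8 =102
r39=100111 pc4: +16 =118
r40=101000 pc2: +4 =122
r41=101001 pc3: +8 =130

Answer: 130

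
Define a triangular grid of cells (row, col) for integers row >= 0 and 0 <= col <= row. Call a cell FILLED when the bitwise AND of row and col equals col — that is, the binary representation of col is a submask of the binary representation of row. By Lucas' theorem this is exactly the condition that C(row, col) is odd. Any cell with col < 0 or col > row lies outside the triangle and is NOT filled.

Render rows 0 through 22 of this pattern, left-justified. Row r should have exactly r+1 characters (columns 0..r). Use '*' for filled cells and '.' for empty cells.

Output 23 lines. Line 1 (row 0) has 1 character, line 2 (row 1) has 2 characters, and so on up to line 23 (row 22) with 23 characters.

Answer: *
**
*.*
****
*...*
**..**
*.*.*.*
********
*.......*
**......**
*.*.....*.*
****....****
*...*...*...*
**..**..**..**
*.*.*.*.*.*.*.*
****************
*...............*
**..............**
*.*.............*.*
****............****
*...*...........*...*
**..**..........**..**
*.*.*.*.........*.*.*.*

Derivation:
r0=0: *
r1=1: **
r2=10: *.*
r3=11: ****
r4=100: *...*
r5=101: **..**
r6=110: *.*.*.*
r7=111: ********
r8=1000: *.......*
r9=1001: **......**
r10=1010: *.*.....*.*
r11=1011: ****....****
r12=1100: *...*...*...*
r13=1101: **..**..**..**
r14=1110: *.*.*.*.*.*.*.*
r15=1111: ****************
r16=10000: *...............*
r17=10001: **..............**
r18=10010: *.*.............*.*
r19=10011: ****............****
r20=10100: *...*...........*...*
r21=10101: **..**..........**..**
r22=10110: *.*.*.*.........*.*.*.*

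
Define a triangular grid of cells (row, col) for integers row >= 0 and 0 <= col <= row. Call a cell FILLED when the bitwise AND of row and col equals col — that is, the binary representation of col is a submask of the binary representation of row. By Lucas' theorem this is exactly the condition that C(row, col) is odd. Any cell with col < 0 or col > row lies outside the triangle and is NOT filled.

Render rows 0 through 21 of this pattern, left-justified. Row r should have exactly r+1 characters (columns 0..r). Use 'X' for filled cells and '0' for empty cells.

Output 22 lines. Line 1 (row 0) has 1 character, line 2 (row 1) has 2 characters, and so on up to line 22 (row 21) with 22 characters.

r0=0: X
r1=1: XX
r2=10: X0X
r3=11: XXXX
r4=100: X000X
r5=101: XX00XX
r6=110: X0X0X0X
r7=111: XXXXXXXX
r8=1000: X0000000X
r9=1001: XX000000XX
r10=1010: X0X00000X0X
r11=1011: XXXX0000XXXX
r12=1100: X000X000X000X
r13=1101: XX00XX00XX00XX
r14=1110: X0X0X0X0X0X0X0X
r15=1111: XXXXXXXXXXXXXXXX
r16=10000: X000000000000000X
r17=10001: XX00000000000000XX
r18=10010: X0X0000000000000X0X
r19=10011: XXXX000000000000XXXX
r20=10100: X000X00000000000X000X
r21=10101: XX00XX0000000000XX00XX

Answer: X
XX
X0X
XXXX
X000X
XX00XX
X0X0X0X
XXXXXXXX
X0000000X
XX000000XX
X0X00000X0X
XXXX0000XXXX
X000X000X000X
XX00XX00XX00XX
X0X0X0X0X0X0X0X
XXXXXXXXXXXXXXXX
X000000000000000X
XX00000000000000XX
X0X0000000000000X0X
XXXX000000000000XXXX
X000X00000000000X000X
XX00XX0000000000XX00XX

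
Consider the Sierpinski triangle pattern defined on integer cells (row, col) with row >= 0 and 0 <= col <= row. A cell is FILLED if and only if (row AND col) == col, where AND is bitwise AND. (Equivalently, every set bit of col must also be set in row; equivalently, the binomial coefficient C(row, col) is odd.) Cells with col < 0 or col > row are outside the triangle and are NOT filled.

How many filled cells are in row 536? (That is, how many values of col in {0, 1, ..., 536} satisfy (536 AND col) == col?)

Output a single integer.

Answer: 8

Derivation:
536 in binary = 1000011000
popcount(536) = number of 1-bits in 1000011000 = 3
A col c satisfies (536 AND c) == c iff every set bit of c is also set in 536; each of the 3 set bits of 536 can independently be on or off in c.
count = 2^3 = 8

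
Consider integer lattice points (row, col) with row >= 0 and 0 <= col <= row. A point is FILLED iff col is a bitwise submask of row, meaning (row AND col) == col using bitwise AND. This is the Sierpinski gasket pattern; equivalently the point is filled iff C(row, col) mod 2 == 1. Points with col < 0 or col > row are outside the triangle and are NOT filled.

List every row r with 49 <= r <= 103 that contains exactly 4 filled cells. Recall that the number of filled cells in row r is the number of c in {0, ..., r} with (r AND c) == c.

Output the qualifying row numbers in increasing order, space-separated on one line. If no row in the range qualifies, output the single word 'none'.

Answer: 65 66 68 72 80 96

Derivation:
Row r has 2^popcount(r) filled cells, so we need popcount(r) = log2(4) = 2.
Scan r = 49..103 and keep those with exactly 2 one-bits:
r=49=110001 popcount=3 -> skip
r=50=110010 popcount=3 -> skip
r=51=110011 popcount=4 -> skip
r=52=110100 popcount=3 -> skip
r=53=110101 popcount=4 -> skip
r=54=110110 popcount=4 -> skip
r=55=110111 popcount=5 -> skip
r=56=111000 popcount=3 -> skip
r=57=111001 popcount=4 -> skip
r=58=111010 popcount=4 -> skip
r=59=111011 popcount=5 -> skip
r=60=111100 popcount=4 -> skip
r=61=111101 popcount=5 -> skip
r=62=111110 popcount=5 -> skip
r=63=111111 popcount=6 -> skip
r=64=1000000 popcount=1 -> skip
r=65=1000001 popcount=2 -> KEEP
r=66=1000010 popcount=2 -> KEEP
r=67=1000011 popcount=3 -> skip
r=68=1000100 popcount=2 -> KEEP
r=69=1000101 popcount=3 -> skip
r=70=1000110 popcount=3 -> skip
r=71=1000111 popcount=4 -> skip
r=72=1001000 popcount=2 -> KEEP
r=73=1001001 popcount=3 -> skip
r=74=1001010 popcount=3 -> skip
r=75=1001011 popcount=4 -> skip
r=76=1001100 popcount=3 -> skip
r=77=1001101 popcount=4 -> skip
r=78=1001110 popcount=4 -> skip
r=79=1001111 popcount=5 -> skip
r=80=1010000 popcount=2 -> KEEP
r=81=1010001 popcount=3 -> skip
r=82=1010010 popcount=3 -> skip
r=83=1010011 popcount=4 -> skip
r=84=1010100 popcount=3 -> skip
r=85=1010101 popcount=4 -> skip
r=86=1010110 popcount=4 -> skip
r=87=1010111 popcount=5 -> skip
r=88=1011000 popcount=3 -> skip
r=89=1011001 popcount=4 -> skip
r=90=1011010 popcount=4 -> skip
r=91=1011011 popcount=5 -> skip
r=92=1011100 popcount=4 -> skip
r=93=1011101 popcount=5 -> skip
r=94=1011110 popcount=5 -> skip
r=95=1011111 popcount=6 -> skip
r=96=1100000 popcount=2 -> KEEP
r=97=1100001 popcount=3 -> skip
r=98=1100010 popcount=3 -> skip
r=99=1100011 popcount=4 -> skip
r=100=1100100 popcount=3 -> skip
r=101=1100101 popcount=4 -> skip
r=102=1100110 popcount=4 -> skip
r=103=1100111 popcount=5 -> skip
Kept rows: 65 66 68 72 80 96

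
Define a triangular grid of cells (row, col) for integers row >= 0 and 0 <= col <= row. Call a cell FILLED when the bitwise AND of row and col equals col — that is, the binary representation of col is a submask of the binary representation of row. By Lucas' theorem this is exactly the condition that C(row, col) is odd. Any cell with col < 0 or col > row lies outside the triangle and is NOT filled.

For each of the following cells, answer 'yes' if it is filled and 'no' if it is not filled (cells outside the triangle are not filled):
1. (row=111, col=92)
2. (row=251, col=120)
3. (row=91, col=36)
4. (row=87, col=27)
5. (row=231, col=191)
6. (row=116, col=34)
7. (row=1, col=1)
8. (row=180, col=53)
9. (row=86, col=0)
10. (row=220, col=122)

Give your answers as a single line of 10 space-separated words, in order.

(111,92): row=0b1101111, col=0b1011100, row AND col = 0b1001100 = 76; 76 != 92 -> empty
(251,120): row=0b11111011, col=0b1111000, row AND col = 0b1111000 = 120; 120 == 120 -> filled
(91,36): row=0b1011011, col=0b100100, row AND col = 0b0 = 0; 0 != 36 -> empty
(87,27): row=0b1010111, col=0b11011, row AND col = 0b10011 = 19; 19 != 27 -> empty
(231,191): row=0b11100111, col=0b10111111, row AND col = 0b10100111 = 167; 167 != 191 -> empty
(116,34): row=0b1110100, col=0b100010, row AND col = 0b100000 = 32; 32 != 34 -> empty
(1,1): row=0b1, col=0b1, row AND col = 0b1 = 1; 1 == 1 -> filled
(180,53): row=0b10110100, col=0b110101, row AND col = 0b110100 = 52; 52 != 53 -> empty
(86,0): row=0b1010110, col=0b0, row AND col = 0b0 = 0; 0 == 0 -> filled
(220,122): row=0b11011100, col=0b1111010, row AND col = 0b1011000 = 88; 88 != 122 -> empty

Answer: no yes no no no no yes no yes no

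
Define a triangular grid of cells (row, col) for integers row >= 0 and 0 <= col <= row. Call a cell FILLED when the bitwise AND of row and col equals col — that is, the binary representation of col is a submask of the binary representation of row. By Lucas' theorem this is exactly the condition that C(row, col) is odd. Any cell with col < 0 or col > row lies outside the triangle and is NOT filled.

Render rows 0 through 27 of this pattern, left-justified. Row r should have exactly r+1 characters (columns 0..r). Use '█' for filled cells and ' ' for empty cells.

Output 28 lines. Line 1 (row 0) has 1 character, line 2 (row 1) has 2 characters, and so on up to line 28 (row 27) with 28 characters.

Answer: █
██
█ █
████
█   █
██  ██
█ █ █ █
████████
█       █
██      ██
█ █     █ █
████    ████
█   █   █   █
██  ██  ██  ██
█ █ █ █ █ █ █ █
████████████████
█               █
██              ██
█ █             █ █
████            ████
█   █           █   █
██  ██          ██  ██
█ █ █ █         █ █ █ █
████████        ████████
█       █       █       █
██      ██      ██      ██
█ █     █ █     █ █     █ █
████    ████    ████    ████

Derivation:
r0=0: █
r1=1: ██
r2=10: █ █
r3=11: ████
r4=100: █   █
r5=101: ██  ██
r6=110: █ █ █ █
r7=111: ████████
r8=1000: █       █
r9=1001: ██      ██
r10=1010: █ █     █ █
r11=1011: ████    ████
r12=1100: █   █   █   █
r13=1101: ██  ██  ██  ██
r14=1110: █ █ █ █ █ █ █ █
r15=1111: ████████████████
r16=10000: █               █
r17=10001: ██              ██
r18=10010: █ █             █ █
r19=10011: ████            ████
r20=10100: █   █           █   █
r21=10101: ██  ██          ██  ██
r22=10110: █ █ █ █         █ █ █ █
r23=10111: ████████        ████████
r24=11000: █       █       █       █
r25=11001: ██      ██      ██      ██
r26=11010: █ █     █ █     █ █     █ █
r27=11011: ████    ████    ████    ████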